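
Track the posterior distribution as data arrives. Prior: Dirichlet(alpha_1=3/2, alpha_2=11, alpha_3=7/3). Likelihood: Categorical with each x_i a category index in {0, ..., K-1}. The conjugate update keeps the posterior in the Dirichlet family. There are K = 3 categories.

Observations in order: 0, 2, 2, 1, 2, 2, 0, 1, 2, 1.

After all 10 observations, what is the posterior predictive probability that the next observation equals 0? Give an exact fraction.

obs 1: x=0 → posterior Dirichlet(5/2, 11, 7/3)
obs 2: x=2 → posterior Dirichlet(5/2, 11, 10/3)
obs 3: x=2 → posterior Dirichlet(5/2, 11, 13/3)
obs 4: x=1 → posterior Dirichlet(5/2, 12, 13/3)
obs 5: x=2 → posterior Dirichlet(5/2, 12, 16/3)
obs 6: x=2 → posterior Dirichlet(5/2, 12, 19/3)
obs 7: x=0 → posterior Dirichlet(7/2, 12, 19/3)
obs 8: x=1 → posterior Dirichlet(7/2, 13, 19/3)
obs 9: x=2 → posterior Dirichlet(7/2, 13, 22/3)
obs 10: x=1 → posterior Dirichlet(7/2, 14, 22/3)

21/149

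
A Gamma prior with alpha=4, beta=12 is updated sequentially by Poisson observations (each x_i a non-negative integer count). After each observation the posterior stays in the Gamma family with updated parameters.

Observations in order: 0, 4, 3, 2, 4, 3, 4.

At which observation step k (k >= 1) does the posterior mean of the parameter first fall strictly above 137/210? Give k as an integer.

k = 3

obs 1: x=0 → posterior Gamma(4, 13)
obs 2: x=4 → posterior Gamma(8, 14)
obs 3: x=3 → posterior Gamma(11, 15)
obs 4: x=2 → posterior Gamma(13, 16)
obs 5: x=4 → posterior Gamma(17, 17)
obs 6: x=3 → posterior Gamma(20, 18)
obs 7: x=4 → posterior Gamma(24, 19)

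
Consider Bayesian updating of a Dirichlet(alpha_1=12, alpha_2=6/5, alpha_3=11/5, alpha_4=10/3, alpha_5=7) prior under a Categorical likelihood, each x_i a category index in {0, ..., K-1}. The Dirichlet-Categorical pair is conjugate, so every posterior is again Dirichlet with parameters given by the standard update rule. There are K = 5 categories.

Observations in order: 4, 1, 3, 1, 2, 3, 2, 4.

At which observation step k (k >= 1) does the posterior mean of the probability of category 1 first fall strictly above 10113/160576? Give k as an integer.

obs 1: x=4 → posterior Dirichlet(12, 6/5, 11/5, 10/3, 8)
obs 2: x=1 → posterior Dirichlet(12, 11/5, 11/5, 10/3, 8)
obs 3: x=3 → posterior Dirichlet(12, 11/5, 11/5, 13/3, 8)
obs 4: x=1 → posterior Dirichlet(12, 16/5, 11/5, 13/3, 8)
obs 5: x=2 → posterior Dirichlet(12, 16/5, 16/5, 13/3, 8)
obs 6: x=3 → posterior Dirichlet(12, 16/5, 16/5, 16/3, 8)
obs 7: x=2 → posterior Dirichlet(12, 16/5, 21/5, 16/3, 8)
obs 8: x=4 → posterior Dirichlet(12, 16/5, 21/5, 16/3, 9)

k = 2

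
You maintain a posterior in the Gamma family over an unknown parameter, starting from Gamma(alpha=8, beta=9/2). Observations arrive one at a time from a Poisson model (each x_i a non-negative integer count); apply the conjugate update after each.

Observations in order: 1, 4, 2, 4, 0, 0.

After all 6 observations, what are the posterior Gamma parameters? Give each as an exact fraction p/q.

obs 1: x=1 → posterior Gamma(9, 11/2)
obs 2: x=4 → posterior Gamma(13, 13/2)
obs 3: x=2 → posterior Gamma(15, 15/2)
obs 4: x=4 → posterior Gamma(19, 17/2)
obs 5: x=0 → posterior Gamma(19, 19/2)
obs 6: x=0 → posterior Gamma(19, 21/2)

alpha=19, beta=21/2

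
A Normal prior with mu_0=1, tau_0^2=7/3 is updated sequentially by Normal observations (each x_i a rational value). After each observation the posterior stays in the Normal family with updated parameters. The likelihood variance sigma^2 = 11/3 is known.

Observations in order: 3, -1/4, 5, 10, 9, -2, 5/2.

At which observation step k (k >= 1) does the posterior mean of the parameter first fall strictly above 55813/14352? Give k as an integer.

obs 1: x=3 → posterior Normal(16/9, 77/54)
obs 2: x=-1/4 → posterior Normal(121/100, 77/75)
obs 3: x=5 → posterior Normal(261/128, 77/96)
obs 4: x=10 → posterior Normal(541/156, 77/117)
obs 5: x=9 → posterior Normal(793/184, 77/138)
obs 6: x=-2 → posterior Normal(737/212, 77/159)
obs 7: x=5/2 → posterior Normal(269/80, 77/180)

k = 5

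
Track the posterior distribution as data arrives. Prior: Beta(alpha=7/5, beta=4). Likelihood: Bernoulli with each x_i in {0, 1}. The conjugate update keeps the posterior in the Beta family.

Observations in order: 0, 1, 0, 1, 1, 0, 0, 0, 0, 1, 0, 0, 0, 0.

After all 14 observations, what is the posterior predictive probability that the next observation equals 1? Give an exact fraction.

obs 1: x=0 → posterior Beta(7/5, 5)
obs 2: x=1 → posterior Beta(12/5, 5)
obs 3: x=0 → posterior Beta(12/5, 6)
obs 4: x=1 → posterior Beta(17/5, 6)
obs 5: x=1 → posterior Beta(22/5, 6)
obs 6: x=0 → posterior Beta(22/5, 7)
obs 7: x=0 → posterior Beta(22/5, 8)
obs 8: x=0 → posterior Beta(22/5, 9)
obs 9: x=0 → posterior Beta(22/5, 10)
obs 10: x=1 → posterior Beta(27/5, 10)
obs 11: x=0 → posterior Beta(27/5, 11)
obs 12: x=0 → posterior Beta(27/5, 12)
obs 13: x=0 → posterior Beta(27/5, 13)
obs 14: x=0 → posterior Beta(27/5, 14)

27/97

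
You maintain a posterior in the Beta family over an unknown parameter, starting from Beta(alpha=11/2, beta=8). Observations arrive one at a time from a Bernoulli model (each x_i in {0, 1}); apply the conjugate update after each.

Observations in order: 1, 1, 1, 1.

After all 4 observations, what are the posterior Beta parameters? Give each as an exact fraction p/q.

obs 1: x=1 → posterior Beta(13/2, 8)
obs 2: x=1 → posterior Beta(15/2, 8)
obs 3: x=1 → posterior Beta(17/2, 8)
obs 4: x=1 → posterior Beta(19/2, 8)

alpha=19/2, beta=8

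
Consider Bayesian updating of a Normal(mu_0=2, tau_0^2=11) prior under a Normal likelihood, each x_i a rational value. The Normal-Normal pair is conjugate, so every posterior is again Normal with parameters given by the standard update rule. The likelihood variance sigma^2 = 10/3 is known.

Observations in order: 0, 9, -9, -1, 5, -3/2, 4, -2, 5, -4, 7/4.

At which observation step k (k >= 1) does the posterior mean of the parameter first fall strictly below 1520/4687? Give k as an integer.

k = 3

obs 1: x=0 → posterior Normal(20/43, 110/43)
obs 2: x=9 → posterior Normal(317/76, 55/38)
obs 3: x=-9 → posterior Normal(20/109, 110/109)
obs 4: x=-1 → posterior Normal(-13/142, 55/71)
obs 5: x=5 → posterior Normal(152/175, 22/35)
obs 6: x=-3/2 → posterior Normal(205/416, 55/104)
obs 7: x=4 → posterior Normal(469/482, 110/241)
obs 8: x=-2 → posterior Normal(337/548, 55/137)
obs 9: x=5 → posterior Normal(667/614, 110/307)
obs 10: x=-4 → posterior Normal(403/680, 11/34)
obs 11: x=7/4 → posterior Normal(1037/1492, 110/373)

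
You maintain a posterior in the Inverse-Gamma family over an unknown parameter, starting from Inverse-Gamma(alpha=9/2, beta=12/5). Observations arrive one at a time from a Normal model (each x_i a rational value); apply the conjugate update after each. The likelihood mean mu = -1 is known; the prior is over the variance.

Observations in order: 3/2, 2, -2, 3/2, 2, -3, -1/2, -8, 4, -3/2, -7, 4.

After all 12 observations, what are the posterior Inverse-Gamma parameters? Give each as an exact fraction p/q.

alpha=21/2, beta=879/10

obs 1: x=3/2 → posterior Inverse-Gamma(5, 221/40)
obs 2: x=2 → posterior Inverse-Gamma(11/2, 401/40)
obs 3: x=-2 → posterior Inverse-Gamma(6, 421/40)
obs 4: x=3/2 → posterior Inverse-Gamma(13/2, 273/20)
obs 5: x=2 → posterior Inverse-Gamma(7, 363/20)
obs 6: x=-3 → posterior Inverse-Gamma(15/2, 403/20)
obs 7: x=-1/2 → posterior Inverse-Gamma(8, 811/40)
obs 8: x=-8 → posterior Inverse-Gamma(17/2, 1791/40)
obs 9: x=4 → posterior Inverse-Gamma(9, 2291/40)
obs 10: x=-3/2 → posterior Inverse-Gamma(19/2, 287/5)
obs 11: x=-7 → posterior Inverse-Gamma(10, 377/5)
obs 12: x=4 → posterior Inverse-Gamma(21/2, 879/10)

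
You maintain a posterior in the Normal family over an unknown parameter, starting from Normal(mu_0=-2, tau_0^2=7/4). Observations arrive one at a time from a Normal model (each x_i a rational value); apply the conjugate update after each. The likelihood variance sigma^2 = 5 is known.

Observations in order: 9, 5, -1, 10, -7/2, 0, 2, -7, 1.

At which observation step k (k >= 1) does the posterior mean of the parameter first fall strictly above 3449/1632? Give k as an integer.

k = 4

obs 1: x=9 → posterior Normal(23/27, 35/27)
obs 2: x=5 → posterior Normal(29/17, 35/34)
obs 3: x=-1 → posterior Normal(51/41, 35/41)
obs 4: x=10 → posterior Normal(121/48, 35/48)
obs 5: x=-7/2 → posterior Normal(193/110, 7/11)
obs 6: x=0 → posterior Normal(193/124, 35/62)
obs 7: x=2 → posterior Normal(221/138, 35/69)
obs 8: x=-7 → posterior Normal(123/152, 35/76)
obs 9: x=1 → posterior Normal(137/166, 35/83)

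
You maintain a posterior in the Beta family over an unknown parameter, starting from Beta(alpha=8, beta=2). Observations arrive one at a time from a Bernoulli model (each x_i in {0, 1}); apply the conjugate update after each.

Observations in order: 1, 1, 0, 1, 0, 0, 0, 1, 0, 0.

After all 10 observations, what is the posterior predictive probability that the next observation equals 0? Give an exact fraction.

obs 1: x=1 → posterior Beta(9, 2)
obs 2: x=1 → posterior Beta(10, 2)
obs 3: x=0 → posterior Beta(10, 3)
obs 4: x=1 → posterior Beta(11, 3)
obs 5: x=0 → posterior Beta(11, 4)
obs 6: x=0 → posterior Beta(11, 5)
obs 7: x=0 → posterior Beta(11, 6)
obs 8: x=1 → posterior Beta(12, 6)
obs 9: x=0 → posterior Beta(12, 7)
obs 10: x=0 → posterior Beta(12, 8)

2/5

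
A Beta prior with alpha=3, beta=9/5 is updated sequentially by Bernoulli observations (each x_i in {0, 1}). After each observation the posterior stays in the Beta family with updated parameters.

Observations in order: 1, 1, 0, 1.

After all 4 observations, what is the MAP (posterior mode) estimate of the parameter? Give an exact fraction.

obs 1: x=1 → posterior Beta(4, 9/5)
obs 2: x=1 → posterior Beta(5, 9/5)
obs 3: x=0 → posterior Beta(5, 14/5)
obs 4: x=1 → posterior Beta(6, 14/5)

25/34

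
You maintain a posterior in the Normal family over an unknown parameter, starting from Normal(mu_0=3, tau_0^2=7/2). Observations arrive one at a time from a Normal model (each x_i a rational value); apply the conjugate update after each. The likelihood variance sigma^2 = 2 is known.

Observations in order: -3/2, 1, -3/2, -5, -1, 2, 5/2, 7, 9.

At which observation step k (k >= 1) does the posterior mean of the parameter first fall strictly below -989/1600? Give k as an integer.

k = 4

obs 1: x=-3/2 → posterior Normal(3/22, 14/11)
obs 2: x=1 → posterior Normal(17/36, 7/9)
obs 3: x=-3/2 → posterior Normal(-2/25, 14/25)
obs 4: x=-5 → posterior Normal(-37/32, 7/16)
obs 5: x=-1 → posterior Normal(-44/39, 14/39)
obs 6: x=2 → posterior Normal(-15/23, 7/23)
obs 7: x=5/2 → posterior Normal(-25/106, 14/53)
obs 8: x=7 → posterior Normal(73/120, 7/30)
obs 9: x=9 → posterior Normal(199/134, 14/67)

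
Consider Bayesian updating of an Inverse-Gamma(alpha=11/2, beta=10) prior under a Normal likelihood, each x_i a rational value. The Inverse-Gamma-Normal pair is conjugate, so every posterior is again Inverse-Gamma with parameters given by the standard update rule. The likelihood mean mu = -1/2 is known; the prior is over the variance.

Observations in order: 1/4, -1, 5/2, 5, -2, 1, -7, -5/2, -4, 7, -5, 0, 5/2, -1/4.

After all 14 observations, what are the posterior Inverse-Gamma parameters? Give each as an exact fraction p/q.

obs 1: x=1/4 → posterior Inverse-Gamma(6, 329/32)
obs 2: x=-1 → posterior Inverse-Gamma(13/2, 333/32)
obs 3: x=5/2 → posterior Inverse-Gamma(7, 477/32)
obs 4: x=5 → posterior Inverse-Gamma(15/2, 961/32)
obs 5: x=-2 → posterior Inverse-Gamma(8, 997/32)
obs 6: x=1 → posterior Inverse-Gamma(17/2, 1033/32)
obs 7: x=-7 → posterior Inverse-Gamma(9, 1709/32)
obs 8: x=-5/2 → posterior Inverse-Gamma(19/2, 1773/32)
obs 9: x=-4 → posterior Inverse-Gamma(10, 1969/32)
obs 10: x=7 → posterior Inverse-Gamma(21/2, 2869/32)
obs 11: x=-5 → posterior Inverse-Gamma(11, 3193/32)
obs 12: x=0 → posterior Inverse-Gamma(23/2, 3197/32)
obs 13: x=5/2 → posterior Inverse-Gamma(12, 3341/32)
obs 14: x=-1/4 → posterior Inverse-Gamma(25/2, 1671/16)

alpha=25/2, beta=1671/16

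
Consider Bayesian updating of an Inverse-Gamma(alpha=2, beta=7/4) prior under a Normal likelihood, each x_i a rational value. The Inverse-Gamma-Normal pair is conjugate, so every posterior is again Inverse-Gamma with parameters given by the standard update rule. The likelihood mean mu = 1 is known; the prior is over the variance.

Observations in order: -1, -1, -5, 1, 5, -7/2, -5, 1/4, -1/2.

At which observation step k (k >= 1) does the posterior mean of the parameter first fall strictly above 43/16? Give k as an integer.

k = 2

obs 1: x=-1 → posterior Inverse-Gamma(5/2, 15/4)
obs 2: x=-1 → posterior Inverse-Gamma(3, 23/4)
obs 3: x=-5 → posterior Inverse-Gamma(7/2, 95/4)
obs 4: x=1 → posterior Inverse-Gamma(4, 95/4)
obs 5: x=5 → posterior Inverse-Gamma(9/2, 127/4)
obs 6: x=-7/2 → posterior Inverse-Gamma(5, 335/8)
obs 7: x=-5 → posterior Inverse-Gamma(11/2, 479/8)
obs 8: x=1/4 → posterior Inverse-Gamma(6, 1925/32)
obs 9: x=-1/2 → posterior Inverse-Gamma(13/2, 1961/32)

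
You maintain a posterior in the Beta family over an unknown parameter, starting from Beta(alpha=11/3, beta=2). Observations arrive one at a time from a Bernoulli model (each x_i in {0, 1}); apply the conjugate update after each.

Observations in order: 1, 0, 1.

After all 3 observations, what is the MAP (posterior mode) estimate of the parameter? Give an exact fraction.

obs 1: x=1 → posterior Beta(14/3, 2)
obs 2: x=0 → posterior Beta(14/3, 3)
obs 3: x=1 → posterior Beta(17/3, 3)

7/10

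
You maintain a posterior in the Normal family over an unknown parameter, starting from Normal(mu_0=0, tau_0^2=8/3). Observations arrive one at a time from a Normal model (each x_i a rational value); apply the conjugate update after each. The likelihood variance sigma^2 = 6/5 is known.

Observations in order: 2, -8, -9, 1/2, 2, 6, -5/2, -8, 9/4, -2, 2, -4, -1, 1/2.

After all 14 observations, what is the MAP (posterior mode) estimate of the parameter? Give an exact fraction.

obs 1: x=2 → posterior Normal(40/29, 24/29)
obs 2: x=-8 → posterior Normal(-120/49, 24/49)
obs 3: x=-9 → posterior Normal(-100/23, 8/23)
obs 4: x=1/2 → posterior Normal(-290/89, 24/89)
obs 5: x=2 → posterior Normal(-250/109, 24/109)
obs 6: x=6 → posterior Normal(-130/129, 8/43)
obs 7: x=-5/2 → posterior Normal(-180/149, 24/149)
obs 8: x=-8 → posterior Normal(-340/169, 24/169)
obs 9: x=9/4 → posterior Normal(-295/189, 8/63)
obs 10: x=-2 → posterior Normal(-335/209, 24/209)
obs 11: x=2 → posterior Normal(-295/229, 24/229)
obs 12: x=-4 → posterior Normal(-125/83, 8/83)
obs 13: x=-1 → posterior Normal(-395/269, 24/269)
obs 14: x=1/2 → posterior Normal(-385/289, 24/289)

-385/289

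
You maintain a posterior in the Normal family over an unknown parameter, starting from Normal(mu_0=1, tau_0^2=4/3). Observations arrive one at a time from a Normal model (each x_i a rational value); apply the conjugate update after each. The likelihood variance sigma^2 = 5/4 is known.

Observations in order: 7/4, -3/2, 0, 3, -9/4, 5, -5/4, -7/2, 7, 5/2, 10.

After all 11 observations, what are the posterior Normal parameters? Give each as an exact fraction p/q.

obs 1: x=7/4 → posterior Normal(43/31, 20/31)
obs 2: x=-3/2 → posterior Normal(19/47, 20/47)
obs 3: x=0 → posterior Normal(19/63, 20/63)
obs 4: x=3 → posterior Normal(67/79, 20/79)
obs 5: x=-9/4 → posterior Normal(31/95, 4/19)
obs 6: x=5 → posterior Normal(1, 20/111)
obs 7: x=-5/4 → posterior Normal(91/127, 20/127)
obs 8: x=-7/2 → posterior Normal(35/143, 20/143)
obs 9: x=7 → posterior Normal(49/53, 20/159)
obs 10: x=5/2 → posterior Normal(187/175, 4/35)
obs 11: x=10 → posterior Normal(347/191, 20/191)

mu_0=347/191, tau_0^2=20/191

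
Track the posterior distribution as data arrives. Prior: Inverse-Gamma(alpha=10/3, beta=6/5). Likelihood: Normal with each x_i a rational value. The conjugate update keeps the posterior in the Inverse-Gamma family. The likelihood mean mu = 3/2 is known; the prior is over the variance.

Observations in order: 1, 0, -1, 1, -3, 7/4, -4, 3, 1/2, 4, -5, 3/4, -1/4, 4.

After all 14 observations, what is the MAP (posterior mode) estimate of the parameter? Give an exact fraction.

29661/5440

obs 1: x=1 → posterior Inverse-Gamma(23/6, 53/40)
obs 2: x=0 → posterior Inverse-Gamma(13/3, 49/20)
obs 3: x=-1 → posterior Inverse-Gamma(29/6, 223/40)
obs 4: x=1 → posterior Inverse-Gamma(16/3, 57/10)
obs 5: x=-3 → posterior Inverse-Gamma(35/6, 633/40)
obs 6: x=7/4 → posterior Inverse-Gamma(19/3, 2537/160)
obs 7: x=-4 → posterior Inverse-Gamma(41/6, 4957/160)
obs 8: x=3 → posterior Inverse-Gamma(22/3, 5137/160)
obs 9: x=1/2 → posterior Inverse-Gamma(47/6, 5217/160)
obs 10: x=4 → posterior Inverse-Gamma(25/3, 5717/160)
obs 11: x=-5 → posterior Inverse-Gamma(53/6, 9097/160)
obs 12: x=3/4 → posterior Inverse-Gamma(28/3, 4571/80)
obs 13: x=-1/4 → posterior Inverse-Gamma(59/6, 9387/160)
obs 14: x=4 → posterior Inverse-Gamma(31/3, 9887/160)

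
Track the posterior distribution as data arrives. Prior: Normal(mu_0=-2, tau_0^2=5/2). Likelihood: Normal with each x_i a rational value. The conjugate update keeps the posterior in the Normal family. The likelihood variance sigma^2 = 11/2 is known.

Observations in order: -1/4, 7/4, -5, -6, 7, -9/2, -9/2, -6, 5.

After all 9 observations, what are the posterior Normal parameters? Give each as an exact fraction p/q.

obs 1: x=-1/4 → posterior Normal(-93/64, 55/32)
obs 2: x=7/4 → posterior Normal(-29/42, 55/42)
obs 3: x=-5 → posterior Normal(-79/52, 55/52)
obs 4: x=-6 → posterior Normal(-139/62, 55/62)
obs 5: x=7 → posterior Normal(-23/24, 55/72)
obs 6: x=-9/2 → posterior Normal(-57/41, 55/82)
obs 7: x=-9/2 → posterior Normal(-159/92, 55/92)
obs 8: x=-6 → posterior Normal(-73/34, 55/102)
obs 9: x=5 → posterior Normal(-169/112, 55/112)

mu_0=-169/112, tau_0^2=55/112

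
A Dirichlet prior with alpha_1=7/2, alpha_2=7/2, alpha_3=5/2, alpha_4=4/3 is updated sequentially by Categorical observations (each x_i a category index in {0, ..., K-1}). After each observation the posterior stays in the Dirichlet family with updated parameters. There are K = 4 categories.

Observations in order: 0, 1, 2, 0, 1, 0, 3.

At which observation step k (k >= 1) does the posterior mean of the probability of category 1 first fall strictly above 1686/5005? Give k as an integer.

obs 1: x=0 → posterior Dirichlet(9/2, 7/2, 5/2, 4/3)
obs 2: x=1 → posterior Dirichlet(9/2, 9/2, 5/2, 4/3)
obs 3: x=2 → posterior Dirichlet(9/2, 9/2, 7/2, 4/3)
obs 4: x=0 → posterior Dirichlet(11/2, 9/2, 7/2, 4/3)
obs 5: x=1 → posterior Dirichlet(11/2, 11/2, 7/2, 4/3)
obs 6: x=0 → posterior Dirichlet(13/2, 11/2, 7/2, 4/3)
obs 7: x=3 → posterior Dirichlet(13/2, 11/2, 7/2, 7/3)

k = 2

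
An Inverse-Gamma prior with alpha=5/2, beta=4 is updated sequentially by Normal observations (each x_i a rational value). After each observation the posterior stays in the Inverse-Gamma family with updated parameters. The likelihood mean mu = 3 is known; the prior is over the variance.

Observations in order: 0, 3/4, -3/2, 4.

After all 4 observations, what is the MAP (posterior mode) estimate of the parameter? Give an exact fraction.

63/16

obs 1: x=0 → posterior Inverse-Gamma(3, 17/2)
obs 2: x=3/4 → posterior Inverse-Gamma(7/2, 353/32)
obs 3: x=-3/2 → posterior Inverse-Gamma(4, 677/32)
obs 4: x=4 → posterior Inverse-Gamma(9/2, 693/32)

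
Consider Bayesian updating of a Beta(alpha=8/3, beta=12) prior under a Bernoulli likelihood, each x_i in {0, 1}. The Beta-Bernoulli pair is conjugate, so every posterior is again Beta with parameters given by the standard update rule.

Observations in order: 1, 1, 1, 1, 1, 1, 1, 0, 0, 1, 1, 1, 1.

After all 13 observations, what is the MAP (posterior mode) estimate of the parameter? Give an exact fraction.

obs 1: x=1 → posterior Beta(11/3, 12)
obs 2: x=1 → posterior Beta(14/3, 12)
obs 3: x=1 → posterior Beta(17/3, 12)
obs 4: x=1 → posterior Beta(20/3, 12)
obs 5: x=1 → posterior Beta(23/3, 12)
obs 6: x=1 → posterior Beta(26/3, 12)
obs 7: x=1 → posterior Beta(29/3, 12)
obs 8: x=0 → posterior Beta(29/3, 13)
obs 9: x=0 → posterior Beta(29/3, 14)
obs 10: x=1 → posterior Beta(32/3, 14)
obs 11: x=1 → posterior Beta(35/3, 14)
obs 12: x=1 → posterior Beta(38/3, 14)
obs 13: x=1 → posterior Beta(41/3, 14)

38/77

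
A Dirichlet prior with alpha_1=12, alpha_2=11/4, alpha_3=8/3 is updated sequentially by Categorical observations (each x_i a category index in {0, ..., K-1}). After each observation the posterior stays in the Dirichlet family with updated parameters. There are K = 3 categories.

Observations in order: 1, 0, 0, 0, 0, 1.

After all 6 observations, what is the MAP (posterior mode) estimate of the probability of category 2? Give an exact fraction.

4/49

obs 1: x=1 → posterior Dirichlet(12, 15/4, 8/3)
obs 2: x=0 → posterior Dirichlet(13, 15/4, 8/3)
obs 3: x=0 → posterior Dirichlet(14, 15/4, 8/3)
obs 4: x=0 → posterior Dirichlet(15, 15/4, 8/3)
obs 5: x=0 → posterior Dirichlet(16, 15/4, 8/3)
obs 6: x=1 → posterior Dirichlet(16, 19/4, 8/3)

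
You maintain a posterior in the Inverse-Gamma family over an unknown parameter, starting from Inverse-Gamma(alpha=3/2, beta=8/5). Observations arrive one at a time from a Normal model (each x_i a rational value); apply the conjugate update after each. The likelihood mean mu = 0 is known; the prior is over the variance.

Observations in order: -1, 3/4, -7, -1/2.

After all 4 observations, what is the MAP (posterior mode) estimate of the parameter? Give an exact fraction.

obs 1: x=-1 → posterior Inverse-Gamma(2, 21/10)
obs 2: x=3/4 → posterior Inverse-Gamma(5/2, 381/160)
obs 3: x=-7 → posterior Inverse-Gamma(3, 4301/160)
obs 4: x=-1/2 → posterior Inverse-Gamma(7/2, 4321/160)

4321/720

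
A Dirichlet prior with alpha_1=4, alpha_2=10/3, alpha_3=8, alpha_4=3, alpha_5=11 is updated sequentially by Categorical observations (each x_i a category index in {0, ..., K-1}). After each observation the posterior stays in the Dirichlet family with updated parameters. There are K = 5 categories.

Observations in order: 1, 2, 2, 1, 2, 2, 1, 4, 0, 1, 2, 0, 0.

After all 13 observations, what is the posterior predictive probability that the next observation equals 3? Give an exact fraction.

obs 1: x=1 → posterior Dirichlet(4, 13/3, 8, 3, 11)
obs 2: x=2 → posterior Dirichlet(4, 13/3, 9, 3, 11)
obs 3: x=2 → posterior Dirichlet(4, 13/3, 10, 3, 11)
obs 4: x=1 → posterior Dirichlet(4, 16/3, 10, 3, 11)
obs 5: x=2 → posterior Dirichlet(4, 16/3, 11, 3, 11)
obs 6: x=2 → posterior Dirichlet(4, 16/3, 12, 3, 11)
obs 7: x=1 → posterior Dirichlet(4, 19/3, 12, 3, 11)
obs 8: x=4 → posterior Dirichlet(4, 19/3, 12, 3, 12)
obs 9: x=0 → posterior Dirichlet(5, 19/3, 12, 3, 12)
obs 10: x=1 → posterior Dirichlet(5, 22/3, 12, 3, 12)
obs 11: x=2 → posterior Dirichlet(5, 22/3, 13, 3, 12)
obs 12: x=0 → posterior Dirichlet(6, 22/3, 13, 3, 12)
obs 13: x=0 → posterior Dirichlet(7, 22/3, 13, 3, 12)

9/127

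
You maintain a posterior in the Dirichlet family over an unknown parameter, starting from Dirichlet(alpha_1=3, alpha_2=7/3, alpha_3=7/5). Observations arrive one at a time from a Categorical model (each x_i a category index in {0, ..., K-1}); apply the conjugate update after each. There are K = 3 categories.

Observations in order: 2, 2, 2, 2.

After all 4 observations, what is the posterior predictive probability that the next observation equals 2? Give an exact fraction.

81/161

obs 1: x=2 → posterior Dirichlet(3, 7/3, 12/5)
obs 2: x=2 → posterior Dirichlet(3, 7/3, 17/5)
obs 3: x=2 → posterior Dirichlet(3, 7/3, 22/5)
obs 4: x=2 → posterior Dirichlet(3, 7/3, 27/5)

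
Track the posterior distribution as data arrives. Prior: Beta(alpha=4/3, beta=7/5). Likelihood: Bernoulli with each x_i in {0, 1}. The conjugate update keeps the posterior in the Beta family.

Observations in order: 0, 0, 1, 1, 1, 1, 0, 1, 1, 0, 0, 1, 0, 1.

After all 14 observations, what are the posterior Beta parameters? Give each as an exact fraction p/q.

alpha=28/3, beta=37/5

obs 1: x=0 → posterior Beta(4/3, 12/5)
obs 2: x=0 → posterior Beta(4/3, 17/5)
obs 3: x=1 → posterior Beta(7/3, 17/5)
obs 4: x=1 → posterior Beta(10/3, 17/5)
obs 5: x=1 → posterior Beta(13/3, 17/5)
obs 6: x=1 → posterior Beta(16/3, 17/5)
obs 7: x=0 → posterior Beta(16/3, 22/5)
obs 8: x=1 → posterior Beta(19/3, 22/5)
obs 9: x=1 → posterior Beta(22/3, 22/5)
obs 10: x=0 → posterior Beta(22/3, 27/5)
obs 11: x=0 → posterior Beta(22/3, 32/5)
obs 12: x=1 → posterior Beta(25/3, 32/5)
obs 13: x=0 → posterior Beta(25/3, 37/5)
obs 14: x=1 → posterior Beta(28/3, 37/5)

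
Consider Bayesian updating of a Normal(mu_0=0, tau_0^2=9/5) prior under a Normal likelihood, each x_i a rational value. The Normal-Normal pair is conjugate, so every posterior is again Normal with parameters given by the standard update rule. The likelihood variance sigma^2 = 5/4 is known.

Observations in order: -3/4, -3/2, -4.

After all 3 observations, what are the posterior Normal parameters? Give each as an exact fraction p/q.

mu_0=-225/133, tau_0^2=45/133

obs 1: x=-3/4 → posterior Normal(-27/61, 45/61)
obs 2: x=-3/2 → posterior Normal(-81/97, 45/97)
obs 3: x=-4 → posterior Normal(-225/133, 45/133)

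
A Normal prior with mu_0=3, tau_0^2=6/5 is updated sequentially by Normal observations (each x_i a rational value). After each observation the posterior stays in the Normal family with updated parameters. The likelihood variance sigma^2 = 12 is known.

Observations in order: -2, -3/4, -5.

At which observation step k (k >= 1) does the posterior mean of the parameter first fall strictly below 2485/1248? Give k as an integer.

k = 3

obs 1: x=-2 → posterior Normal(28/11, 12/11)
obs 2: x=-3/4 → posterior Normal(109/48, 1)
obs 3: x=-5 → posterior Normal(89/52, 12/13)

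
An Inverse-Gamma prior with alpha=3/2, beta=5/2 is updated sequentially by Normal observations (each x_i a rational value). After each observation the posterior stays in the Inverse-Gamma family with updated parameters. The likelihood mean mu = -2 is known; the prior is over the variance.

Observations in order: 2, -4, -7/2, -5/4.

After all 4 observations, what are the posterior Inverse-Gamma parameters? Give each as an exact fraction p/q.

obs 1: x=2 → posterior Inverse-Gamma(2, 21/2)
obs 2: x=-4 → posterior Inverse-Gamma(5/2, 25/2)
obs 3: x=-7/2 → posterior Inverse-Gamma(3, 109/8)
obs 4: x=-5/4 → posterior Inverse-Gamma(7/2, 445/32)

alpha=7/2, beta=445/32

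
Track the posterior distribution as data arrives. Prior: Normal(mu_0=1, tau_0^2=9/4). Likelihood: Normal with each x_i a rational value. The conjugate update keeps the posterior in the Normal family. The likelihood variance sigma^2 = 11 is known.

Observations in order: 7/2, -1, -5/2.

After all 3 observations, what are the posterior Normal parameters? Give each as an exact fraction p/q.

mu_0=44/71, tau_0^2=99/71

obs 1: x=7/2 → posterior Normal(151/106, 99/53)
obs 2: x=-1 → posterior Normal(133/124, 99/62)
obs 3: x=-5/2 → posterior Normal(44/71, 99/71)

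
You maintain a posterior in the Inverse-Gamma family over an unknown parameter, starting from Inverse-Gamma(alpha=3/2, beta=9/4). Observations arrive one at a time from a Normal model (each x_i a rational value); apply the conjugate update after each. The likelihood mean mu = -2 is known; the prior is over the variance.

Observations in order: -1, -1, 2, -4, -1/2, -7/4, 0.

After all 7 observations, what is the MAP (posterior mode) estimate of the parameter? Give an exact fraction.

obs 1: x=-1 → posterior Inverse-Gamma(2, 11/4)
obs 2: x=-1 → posterior Inverse-Gamma(5/2, 13/4)
obs 3: x=2 → posterior Inverse-Gamma(3, 45/4)
obs 4: x=-4 → posterior Inverse-Gamma(7/2, 53/4)
obs 5: x=-1/2 → posterior Inverse-Gamma(4, 115/8)
obs 6: x=-7/4 → posterior Inverse-Gamma(9/2, 461/32)
obs 7: x=0 → posterior Inverse-Gamma(5, 525/32)

175/64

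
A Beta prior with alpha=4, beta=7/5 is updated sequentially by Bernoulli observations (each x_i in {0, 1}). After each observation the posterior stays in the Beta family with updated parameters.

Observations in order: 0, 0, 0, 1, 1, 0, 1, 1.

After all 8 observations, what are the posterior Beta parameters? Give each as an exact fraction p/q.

alpha=8, beta=27/5

obs 1: x=0 → posterior Beta(4, 12/5)
obs 2: x=0 → posterior Beta(4, 17/5)
obs 3: x=0 → posterior Beta(4, 22/5)
obs 4: x=1 → posterior Beta(5, 22/5)
obs 5: x=1 → posterior Beta(6, 22/5)
obs 6: x=0 → posterior Beta(6, 27/5)
obs 7: x=1 → posterior Beta(7, 27/5)
obs 8: x=1 → posterior Beta(8, 27/5)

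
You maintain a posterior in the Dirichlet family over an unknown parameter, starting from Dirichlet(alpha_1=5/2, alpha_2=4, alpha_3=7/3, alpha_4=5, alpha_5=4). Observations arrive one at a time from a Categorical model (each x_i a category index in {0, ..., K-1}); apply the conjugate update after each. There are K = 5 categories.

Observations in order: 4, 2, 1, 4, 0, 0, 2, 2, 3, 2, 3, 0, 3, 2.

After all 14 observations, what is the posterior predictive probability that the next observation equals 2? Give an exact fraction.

44/191

obs 1: x=4 → posterior Dirichlet(5/2, 4, 7/3, 5, 5)
obs 2: x=2 → posterior Dirichlet(5/2, 4, 10/3, 5, 5)
obs 3: x=1 → posterior Dirichlet(5/2, 5, 10/3, 5, 5)
obs 4: x=4 → posterior Dirichlet(5/2, 5, 10/3, 5, 6)
obs 5: x=0 → posterior Dirichlet(7/2, 5, 10/3, 5, 6)
obs 6: x=0 → posterior Dirichlet(9/2, 5, 10/3, 5, 6)
obs 7: x=2 → posterior Dirichlet(9/2, 5, 13/3, 5, 6)
obs 8: x=2 → posterior Dirichlet(9/2, 5, 16/3, 5, 6)
obs 9: x=3 → posterior Dirichlet(9/2, 5, 16/3, 6, 6)
obs 10: x=2 → posterior Dirichlet(9/2, 5, 19/3, 6, 6)
obs 11: x=3 → posterior Dirichlet(9/2, 5, 19/3, 7, 6)
obs 12: x=0 → posterior Dirichlet(11/2, 5, 19/3, 7, 6)
obs 13: x=3 → posterior Dirichlet(11/2, 5, 19/3, 8, 6)
obs 14: x=2 → posterior Dirichlet(11/2, 5, 22/3, 8, 6)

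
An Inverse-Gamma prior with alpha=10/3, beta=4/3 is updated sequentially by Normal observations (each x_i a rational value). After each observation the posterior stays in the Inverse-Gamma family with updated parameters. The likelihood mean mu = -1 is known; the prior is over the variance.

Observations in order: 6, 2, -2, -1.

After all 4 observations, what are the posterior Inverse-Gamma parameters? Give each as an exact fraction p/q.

obs 1: x=6 → posterior Inverse-Gamma(23/6, 155/6)
obs 2: x=2 → posterior Inverse-Gamma(13/3, 91/3)
obs 3: x=-2 → posterior Inverse-Gamma(29/6, 185/6)
obs 4: x=-1 → posterior Inverse-Gamma(16/3, 185/6)

alpha=16/3, beta=185/6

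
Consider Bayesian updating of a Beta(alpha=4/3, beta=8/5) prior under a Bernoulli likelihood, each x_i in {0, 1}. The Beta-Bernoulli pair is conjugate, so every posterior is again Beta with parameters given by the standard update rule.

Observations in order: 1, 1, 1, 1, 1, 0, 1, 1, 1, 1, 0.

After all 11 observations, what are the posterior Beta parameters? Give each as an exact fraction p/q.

alpha=31/3, beta=18/5

obs 1: x=1 → posterior Beta(7/3, 8/5)
obs 2: x=1 → posterior Beta(10/3, 8/5)
obs 3: x=1 → posterior Beta(13/3, 8/5)
obs 4: x=1 → posterior Beta(16/3, 8/5)
obs 5: x=1 → posterior Beta(19/3, 8/5)
obs 6: x=0 → posterior Beta(19/3, 13/5)
obs 7: x=1 → posterior Beta(22/3, 13/5)
obs 8: x=1 → posterior Beta(25/3, 13/5)
obs 9: x=1 → posterior Beta(28/3, 13/5)
obs 10: x=1 → posterior Beta(31/3, 13/5)
obs 11: x=0 → posterior Beta(31/3, 18/5)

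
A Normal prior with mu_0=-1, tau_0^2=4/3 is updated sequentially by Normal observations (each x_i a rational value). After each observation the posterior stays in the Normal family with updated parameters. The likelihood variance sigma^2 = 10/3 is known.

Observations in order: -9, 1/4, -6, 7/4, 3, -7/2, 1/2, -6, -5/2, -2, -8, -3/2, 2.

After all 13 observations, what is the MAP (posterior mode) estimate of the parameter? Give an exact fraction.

obs 1: x=-9 → posterior Normal(-23/7, 20/21)
obs 2: x=1/4 → posterior Normal(-5/2, 20/27)
obs 3: x=-6 → posterior Normal(-69/22, 20/33)
obs 4: x=7/4 → posterior Normal(-31/13, 20/39)
obs 5: x=3 → posterior Normal(-5/3, 4/9)
obs 6: x=-7/2 → posterior Normal(-32/17, 20/51)
obs 7: x=1/2 → posterior Normal(-31/19, 20/57)
obs 8: x=-6 → posterior Normal(-43/21, 20/63)
obs 9: x=-5/2 → posterior Normal(-48/23, 20/69)
obs 10: x=-2 → posterior Normal(-52/25, 4/15)
obs 11: x=-8 → posterior Normal(-68/27, 20/81)
obs 12: x=-3/2 → posterior Normal(-71/29, 20/87)
obs 13: x=2 → posterior Normal(-67/31, 20/93)

-67/31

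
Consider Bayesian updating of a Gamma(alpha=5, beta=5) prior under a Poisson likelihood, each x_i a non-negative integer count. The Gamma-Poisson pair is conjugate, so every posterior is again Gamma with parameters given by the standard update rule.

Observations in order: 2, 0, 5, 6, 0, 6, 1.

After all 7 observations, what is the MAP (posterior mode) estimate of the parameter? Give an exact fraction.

obs 1: x=2 → posterior Gamma(7, 6)
obs 2: x=0 → posterior Gamma(7, 7)
obs 3: x=5 → posterior Gamma(12, 8)
obs 4: x=6 → posterior Gamma(18, 9)
obs 5: x=0 → posterior Gamma(18, 10)
obs 6: x=6 → posterior Gamma(24, 11)
obs 7: x=1 → posterior Gamma(25, 12)

2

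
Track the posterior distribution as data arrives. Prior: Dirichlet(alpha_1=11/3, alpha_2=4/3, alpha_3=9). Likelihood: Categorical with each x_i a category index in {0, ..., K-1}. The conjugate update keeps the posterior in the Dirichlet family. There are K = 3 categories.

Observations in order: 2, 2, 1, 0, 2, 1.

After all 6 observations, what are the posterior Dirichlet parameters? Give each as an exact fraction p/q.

alpha_1=14/3, alpha_2=10/3, alpha_3=12

obs 1: x=2 → posterior Dirichlet(11/3, 4/3, 10)
obs 2: x=2 → posterior Dirichlet(11/3, 4/3, 11)
obs 3: x=1 → posterior Dirichlet(11/3, 7/3, 11)
obs 4: x=0 → posterior Dirichlet(14/3, 7/3, 11)
obs 5: x=2 → posterior Dirichlet(14/3, 7/3, 12)
obs 6: x=1 → posterior Dirichlet(14/3, 10/3, 12)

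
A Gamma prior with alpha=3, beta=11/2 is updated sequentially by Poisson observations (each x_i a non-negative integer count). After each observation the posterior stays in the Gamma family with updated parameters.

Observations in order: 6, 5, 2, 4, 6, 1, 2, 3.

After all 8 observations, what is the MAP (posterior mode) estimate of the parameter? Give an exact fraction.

obs 1: x=6 → posterior Gamma(9, 13/2)
obs 2: x=5 → posterior Gamma(14, 15/2)
obs 3: x=2 → posterior Gamma(16, 17/2)
obs 4: x=4 → posterior Gamma(20, 19/2)
obs 5: x=6 → posterior Gamma(26, 21/2)
obs 6: x=1 → posterior Gamma(27, 23/2)
obs 7: x=2 → posterior Gamma(29, 25/2)
obs 8: x=3 → posterior Gamma(32, 27/2)

62/27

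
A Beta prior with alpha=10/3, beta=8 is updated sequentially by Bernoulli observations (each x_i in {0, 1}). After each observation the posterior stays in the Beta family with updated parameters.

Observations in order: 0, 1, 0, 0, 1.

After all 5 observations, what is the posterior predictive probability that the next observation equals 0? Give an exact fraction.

obs 1: x=0 → posterior Beta(10/3, 9)
obs 2: x=1 → posterior Beta(13/3, 9)
obs 3: x=0 → posterior Beta(13/3, 10)
obs 4: x=0 → posterior Beta(13/3, 11)
obs 5: x=1 → posterior Beta(16/3, 11)

33/49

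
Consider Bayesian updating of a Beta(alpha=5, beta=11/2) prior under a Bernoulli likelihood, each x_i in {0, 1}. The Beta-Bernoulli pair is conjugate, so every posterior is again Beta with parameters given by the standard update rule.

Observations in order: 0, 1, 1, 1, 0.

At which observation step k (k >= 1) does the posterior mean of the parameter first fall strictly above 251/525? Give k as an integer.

k = 2

obs 1: x=0 → posterior Beta(5, 13/2)
obs 2: x=1 → posterior Beta(6, 13/2)
obs 3: x=1 → posterior Beta(7, 13/2)
obs 4: x=1 → posterior Beta(8, 13/2)
obs 5: x=0 → posterior Beta(8, 15/2)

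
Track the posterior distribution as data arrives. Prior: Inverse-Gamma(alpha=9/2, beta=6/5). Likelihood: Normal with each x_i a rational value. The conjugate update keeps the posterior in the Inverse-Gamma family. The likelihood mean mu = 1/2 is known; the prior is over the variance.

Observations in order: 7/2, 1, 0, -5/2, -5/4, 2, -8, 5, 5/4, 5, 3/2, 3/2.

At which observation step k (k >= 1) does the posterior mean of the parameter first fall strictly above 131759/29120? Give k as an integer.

obs 1: x=7/2 → posterior Inverse-Gamma(5, 57/10)
obs 2: x=1 → posterior Inverse-Gamma(11/2, 233/40)
obs 3: x=0 → posterior Inverse-Gamma(6, 119/20)
obs 4: x=-5/2 → posterior Inverse-Gamma(13/2, 209/20)
obs 5: x=-5/4 → posterior Inverse-Gamma(7, 1917/160)
obs 6: x=2 → posterior Inverse-Gamma(15/2, 2097/160)
obs 7: x=-8 → posterior Inverse-Gamma(8, 7877/160)
obs 8: x=5 → posterior Inverse-Gamma(17/2, 9497/160)
obs 9: x=5/4 → posterior Inverse-Gamma(9, 4771/80)
obs 10: x=5 → posterior Inverse-Gamma(19/2, 5581/80)
obs 11: x=3/2 → posterior Inverse-Gamma(10, 5621/80)
obs 12: x=3/2 → posterior Inverse-Gamma(21/2, 5661/80)

k = 7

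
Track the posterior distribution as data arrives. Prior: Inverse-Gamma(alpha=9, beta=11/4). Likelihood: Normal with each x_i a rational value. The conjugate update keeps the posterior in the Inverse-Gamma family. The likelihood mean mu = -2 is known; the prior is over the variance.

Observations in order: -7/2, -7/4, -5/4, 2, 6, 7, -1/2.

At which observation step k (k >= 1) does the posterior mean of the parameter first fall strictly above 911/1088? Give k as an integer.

obs 1: x=-7/2 → posterior Inverse-Gamma(19/2, 31/8)
obs 2: x=-7/4 → posterior Inverse-Gamma(10, 125/32)
obs 3: x=-5/4 → posterior Inverse-Gamma(21/2, 67/16)
obs 4: x=2 → posterior Inverse-Gamma(11, 195/16)
obs 5: x=6 → posterior Inverse-Gamma(23/2, 707/16)
obs 6: x=7 → posterior Inverse-Gamma(12, 1355/16)
obs 7: x=-1/2 → posterior Inverse-Gamma(25/2, 1373/16)

k = 4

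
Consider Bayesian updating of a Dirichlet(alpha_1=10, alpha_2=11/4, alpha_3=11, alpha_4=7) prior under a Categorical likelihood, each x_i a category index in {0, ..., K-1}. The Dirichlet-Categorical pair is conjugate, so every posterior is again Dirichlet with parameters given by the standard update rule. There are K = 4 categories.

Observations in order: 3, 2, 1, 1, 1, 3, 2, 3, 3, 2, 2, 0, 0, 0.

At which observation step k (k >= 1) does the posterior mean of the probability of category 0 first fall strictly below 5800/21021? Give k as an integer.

k = 6

obs 1: x=3 → posterior Dirichlet(10, 11/4, 11, 8)
obs 2: x=2 → posterior Dirichlet(10, 11/4, 12, 8)
obs 3: x=1 → posterior Dirichlet(10, 15/4, 12, 8)
obs 4: x=1 → posterior Dirichlet(10, 19/4, 12, 8)
obs 5: x=1 → posterior Dirichlet(10, 23/4, 12, 8)
obs 6: x=3 → posterior Dirichlet(10, 23/4, 12, 9)
obs 7: x=2 → posterior Dirichlet(10, 23/4, 13, 9)
obs 8: x=3 → posterior Dirichlet(10, 23/4, 13, 10)
obs 9: x=3 → posterior Dirichlet(10, 23/4, 13, 11)
obs 10: x=2 → posterior Dirichlet(10, 23/4, 14, 11)
obs 11: x=2 → posterior Dirichlet(10, 23/4, 15, 11)
obs 12: x=0 → posterior Dirichlet(11, 23/4, 15, 11)
obs 13: x=0 → posterior Dirichlet(12, 23/4, 15, 11)
obs 14: x=0 → posterior Dirichlet(13, 23/4, 15, 11)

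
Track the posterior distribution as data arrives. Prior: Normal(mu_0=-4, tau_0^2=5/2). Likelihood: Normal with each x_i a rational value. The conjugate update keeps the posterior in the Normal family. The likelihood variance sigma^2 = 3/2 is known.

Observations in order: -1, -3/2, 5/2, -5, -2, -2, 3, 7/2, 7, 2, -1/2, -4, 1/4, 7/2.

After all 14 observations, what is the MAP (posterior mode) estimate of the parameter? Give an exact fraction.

obs 1: x=-1 → posterior Normal(-17/8, 15/16)
obs 2: x=-3/2 → posterior Normal(-49/26, 15/26)
obs 3: x=5/2 → posterior Normal(-2/3, 5/12)
obs 4: x=-5 → posterior Normal(-37/23, 15/46)
obs 5: x=-2 → posterior Normal(-47/28, 15/56)
obs 6: x=-2 → posterior Normal(-19/11, 5/22)
obs 7: x=3 → posterior Normal(-21/19, 15/76)
obs 8: x=7/2 → posterior Normal(-49/86, 15/86)
obs 9: x=7 → posterior Normal(7/32, 5/32)
obs 10: x=2 → posterior Normal(41/106, 15/106)
obs 11: x=-1/2 → posterior Normal(9/29, 15/116)
obs 12: x=-4 → posterior Normal(-2/63, 5/42)
obs 13: x=1/4 → posterior Normal(-3/272, 15/136)
obs 14: x=7/2 → posterior Normal(67/292, 15/146)

67/292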